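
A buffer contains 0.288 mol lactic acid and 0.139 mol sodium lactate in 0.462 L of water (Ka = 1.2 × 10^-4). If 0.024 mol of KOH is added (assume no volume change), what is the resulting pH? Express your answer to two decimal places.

OH- converts CH3CH(OH)COOH to CH3CH(OH)COO-: CH3CH(OH)COOH → 0.264 mol, CH3CH(OH)COO- → 0.163 mol.
pKa = −log(1.2 × 10^-4) = 3.921
pH = pKa + log([A⁻]/[HA]) = 3.921 + log(0.163/0.264) = 3.921 -0.209

pH = 3.71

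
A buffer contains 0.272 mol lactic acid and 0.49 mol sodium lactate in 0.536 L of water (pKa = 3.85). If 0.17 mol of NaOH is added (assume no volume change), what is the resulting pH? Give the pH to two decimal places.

After neutralization: n(CH3CH(OH)COOH) = 0.102 mol, n(CH3CH(OH)COO-) = 0.66 mol.
pH = pKa + log(n_CH3CH(OH)COO-/n_CH3CH(OH)COOH) = 3.85 + log(0.66/0.102) = 3.85 + (+0.811)

pH = 4.66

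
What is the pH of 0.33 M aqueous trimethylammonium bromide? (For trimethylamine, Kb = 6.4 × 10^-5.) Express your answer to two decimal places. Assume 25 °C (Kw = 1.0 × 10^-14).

(CH3)3NH+ is the conjugate acid of the weak base (CH3)3N.
Ka = Kw/Kb = 1.0×10^-14 / 6.4 × 10^-5 = 1.56 × 10^-10
From the ICE table, Ka = x²/(0.33 − x) = 1.56 × 10^-10.
Assume x ≪ 0.33: x ≈ √(1.56 × 10^-10 × 0.33) = 7.17 × 10^-6 M
pH = −log[H+] = −log(7.17 × 10^-6) = 5.14

pH = 5.14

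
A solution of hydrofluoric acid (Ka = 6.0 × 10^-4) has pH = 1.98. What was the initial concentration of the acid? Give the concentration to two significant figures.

[H+] = 10^(-1.98) = 1.05 × 10^-2 M = x
Ka = x²/(C₀ − x) ⇒ C₀ = x + x²/Ka
C₀ = 1.05 × 10^-2 + (1.05 × 10^-2)²/(6.0 × 10^-4) = 1.94 × 10^-1 M

C₀ = 1.9 × 10^-1 M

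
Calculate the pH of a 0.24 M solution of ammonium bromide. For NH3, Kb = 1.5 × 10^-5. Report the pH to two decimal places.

pH = 4.90

NH4+ is the conjugate acid of the weak base NH3.
Ka = Kw/Kb = 1.0×10^-14 / 1.5 × 10^-5 = 6.67 × 10^-10
Ka = [H+]²/(0.24 − [H+]) = 6.67 × 10^-10
Assume [H+] ≪ 0.24: [H+] ≈ √(6.67 × 10^-10 × 0.24) = 1.27 × 10^-5 M
pH = −log(1.27 × 10^-5) = 4.90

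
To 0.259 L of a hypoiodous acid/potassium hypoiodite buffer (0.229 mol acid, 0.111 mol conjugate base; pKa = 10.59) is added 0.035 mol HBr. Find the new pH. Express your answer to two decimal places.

pH = 10.05

After neutralization: n(HOI) = 0.264 mol, n(OI-) = 0.076 mol.
pH = pKa + log([A⁻]/[HA]) = 10.59 + log(0.076/0.264) = 10.59 -0.541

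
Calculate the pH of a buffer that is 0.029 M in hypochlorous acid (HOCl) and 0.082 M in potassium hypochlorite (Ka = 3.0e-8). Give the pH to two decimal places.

pH = 7.97

pKa = −log(3.0 × 10^-8) = 7.523
pH = pKa + log([A⁻]/[HA]) = 7.523 + log(0.082/0.029)
pH = 7.523 + (+0.451) = 7.97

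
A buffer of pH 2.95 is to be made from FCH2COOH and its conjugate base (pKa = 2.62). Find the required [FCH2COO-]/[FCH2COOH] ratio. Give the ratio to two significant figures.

pH = pKa + log(r) ⇒ log(r) = 2.95 − 2.62 = +0.33
r = [FCH2COO-]/[FCH2COOH] = 10^(+0.33) = 2.14

ratio = 2.1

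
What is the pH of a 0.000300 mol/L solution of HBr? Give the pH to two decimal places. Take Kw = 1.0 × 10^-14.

HBr is a strong acid and dissociates completely, so [H+] = 0.000300 M.
pH = -log(0.0003) = 3.52

pH = 3.52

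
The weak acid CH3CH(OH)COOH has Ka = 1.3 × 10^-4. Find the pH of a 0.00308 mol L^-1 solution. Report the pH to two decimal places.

pH = 3.24

CH3CH(OH)COOH ⇌ CH3CH(OH)COO- + H+
Let x = [H+] at equilibrium. Ka = x²/(0.00308 − x).
The 5% rule fails; solving x² + Ka·x − Ka·C₀ = 0 exactly:
x = [−0.00013 + √(0.00013² + 1.6e-06)]/2 = 5.71 × 10^-4 M
pH = −log[H+] = −log(5.71 × 10^-4) = 3.24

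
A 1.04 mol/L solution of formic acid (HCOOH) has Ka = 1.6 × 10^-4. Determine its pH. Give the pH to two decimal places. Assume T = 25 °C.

pH = 1.89

HCOOH ⇌ HCOO- + H+
From the ICE table, Ka = [H+]²/(1.04 − [H+]) = 1.6 × 10^-4.
Assume [H+] ≪ 1.04: [H+] ≈ √(1.6 × 10^-4 × 1.04) = 1.29 × 10^-2 M
pH = −log[H+] = −log(1.29 × 10^-2) = 1.89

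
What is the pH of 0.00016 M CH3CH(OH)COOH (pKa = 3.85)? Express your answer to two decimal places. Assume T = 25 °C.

pH = 4.02

CH3CH(OH)COOH ⇌ CH3CH(OH)COO- + H+
Ka = 10^(−3.85) = 1.41 × 10^-4
From the ICE table, Ka = [H+]²/(0.00016 − [H+]) = 1.41 × 10^-4.
[H+] is not negligible relative to C₀; solve [H+]² + 0.000141·[H+] − 2.26e-08 = 0.
[H+] = [−0.000141 + √(0.000141² + 9.02e-08)]/2 = 9.54 × 10^-5 M
pH = −log(9.54 × 10^-5) = 4.02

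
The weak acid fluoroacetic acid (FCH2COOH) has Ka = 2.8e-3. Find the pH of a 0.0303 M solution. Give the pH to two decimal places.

pH = 2.10

FCH2COOH ⇌ FCH2COO- + H+
From the ICE table, Ka = [H+]²/(0.0303 − [H+]) = 2.8 × 10^-3.
[H+] is not negligible relative to C₀; solve [H+]² + 0.0028·[H+] − 8.48e-05 = 0.
[H+] = [−0.0028 + √(0.0028² + 0.000339)]/2 = 7.92 × 10^-3 M
pH = −log(7.92 × 10^-3) = 2.10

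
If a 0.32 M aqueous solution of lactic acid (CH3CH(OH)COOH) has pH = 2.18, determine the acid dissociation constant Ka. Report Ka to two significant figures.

[H+] = 10^(-2.18) = 6.61 × 10^-3 M
At equilibrium [HA] = 0.32 − 6.61 × 10^-3 = 3.13 × 10^-1 M
Ka = [H+][A-]/[HA] = (6.61 × 10^-3)² / 3.13 × 10^-1 = 1.4 × 10^-4

Ka = 1.4 × 10^-4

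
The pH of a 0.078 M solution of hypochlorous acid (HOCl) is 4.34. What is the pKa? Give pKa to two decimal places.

pKa = 7.57

[H+] = 10^(-4.34) = 4.57 × 10^-5 M
At equilibrium [HA] = 0.078 − 4.57 × 10^-5 = 7.80 × 10^-2 M
Ka = [H+][A-]/[HA] = (4.57 × 10^-5)² / 7.80 × 10^-2 = 2.68 × 10^-8
pKa = -log(2.68 × 10^-8) = 7.57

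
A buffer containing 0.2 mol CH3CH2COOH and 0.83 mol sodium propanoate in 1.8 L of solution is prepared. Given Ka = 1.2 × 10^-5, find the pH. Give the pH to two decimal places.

pKa = −log(1.2 × 10^-5) = 4.921
Henderson–Hasselbalch: pH = pKa + log([CH3CH2COO-]/[CH3CH2COOH]) = 4.921 + log(0.83/0.2)
pH = 4.921 + (+0.618) = 5.54

pH = 5.54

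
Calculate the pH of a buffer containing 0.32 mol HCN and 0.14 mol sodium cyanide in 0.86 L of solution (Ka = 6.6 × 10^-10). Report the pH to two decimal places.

pH = 8.82

pKa = −log(6.6 × 10^-10) = 9.180
pH = pKa + log([A⁻]/[HA]) = 9.180 + log(0.14/0.32)
pH = 9.180 + (-0.359) = 8.82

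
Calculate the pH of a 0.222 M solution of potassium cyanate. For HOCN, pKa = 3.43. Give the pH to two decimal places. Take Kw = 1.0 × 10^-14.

pH = 8.39

OCN- is the conjugate base of the weak acid HOCN.
Ka = 10^(−3.43) = 3.72 × 10^-4
Kb = Kw/Ka = 1.0×10^-14 / 3.72 × 10^-4 = 2.69 × 10^-11
Kb = x²/(0.222 − x) = 2.69 × 10^-11
Neglecting x in the denominator: x = √(2.69 × 10^-11 × 0.222) = 2.44 × 10^-6 M
Check: 0.0011% ionized — well under 5%, approximation valid.
pOH = −log(2.44 × 10^-6) = 5.61; pH = 14.00 − 5.61 = 8.39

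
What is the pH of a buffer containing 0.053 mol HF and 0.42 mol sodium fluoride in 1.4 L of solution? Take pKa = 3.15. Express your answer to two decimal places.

pH = pKa + log([A⁻]/[HA]) = 3.15 + log(0.42/0.053)
pH = 3.15 + (+0.899) = 4.05

pH = 4.05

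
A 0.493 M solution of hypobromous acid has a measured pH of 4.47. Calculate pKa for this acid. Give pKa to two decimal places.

[H+] = 10^(-4.47) = 3.39 × 10^-5 M
At equilibrium [HA] = 0.493 − 3.39 × 10^-5 = 4.93 × 10^-1 M
Ka = [H+][A-]/[HA] = (3.39 × 10^-5)² / 4.93 × 10^-1 = 2.33 × 10^-9
pKa = -log(2.33 × 10^-9) = 8.63

pKa = 8.63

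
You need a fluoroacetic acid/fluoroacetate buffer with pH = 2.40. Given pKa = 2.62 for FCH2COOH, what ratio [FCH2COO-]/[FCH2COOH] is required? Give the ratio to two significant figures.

ratio = 0.60

pH = pKa + log(r) ⇒ log(r) = 2.40 − 2.62 = -0.22
r = [FCH2COO-]/[FCH2COOH] = 10^(-0.22) = 0.603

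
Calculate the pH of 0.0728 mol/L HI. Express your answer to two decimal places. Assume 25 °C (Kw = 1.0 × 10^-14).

pH = 1.14

HI is a strong acid and dissociates completely, so [H+] = 0.0728 M.
pH = -log(0.0728) = 1.14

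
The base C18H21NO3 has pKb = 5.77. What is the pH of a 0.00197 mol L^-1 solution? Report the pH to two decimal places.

pH = 9.76

C18H21NO3 + H2O ⇌ C18H22NO3+ + OH-
Kb = 10^(−5.77) = 1.70 × 10^-6
Kb = [OH-]²/(0.00197 − [OH-]) = 1.70 × 10^-6
Assume [OH-] ≪ 0.00197: [OH-] ≈ √(1.70 × 10^-6 × 0.00197) = 5.79 × 10^-5 M
Check: 2.9% ionized — well under 5%, approximation valid.
pOH = 4.24, so pH = 14.00 − pOH = 9.76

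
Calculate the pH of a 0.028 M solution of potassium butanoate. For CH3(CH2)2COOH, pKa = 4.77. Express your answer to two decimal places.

pH = 8.61

CH3(CH2)2COO- is the conjugate base of the weak acid CH3(CH2)2COOH.
Ka = 10^(−4.77) = 1.70 × 10^-5
Kb = Kw/Ka = 1.0×10^-14 / 1.70 × 10^-5 = 5.88 × 10^-10
From the ICE table, Kb = x²/(0.028 − x) = 5.88 × 10^-10.
Assume x ≪ 0.028: x ≈ √(5.88 × 10^-10 × 0.028) = 4.06 × 10^-6 M
(x/C₀ = 0.014% < 5%, so the approximation holds.)
pOH = −log(4.06 × 10^-6) = 5.39; pH = 14.00 − 5.39 = 8.61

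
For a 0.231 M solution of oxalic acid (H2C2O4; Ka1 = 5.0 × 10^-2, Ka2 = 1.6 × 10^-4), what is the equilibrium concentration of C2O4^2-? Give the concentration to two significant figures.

First ionization gives [H+] ≈ [HC2O4-] = 8.53 × 10^-2 M.
Second step: Ka2 = [H+][C2O4^2-]/[HC2O4-] ≈ [C2O4^2-] (since [H+] ≈ [HC2O4-]).
So [C2O4^2-] ≈ Ka2.

1.6 × 10^-4 M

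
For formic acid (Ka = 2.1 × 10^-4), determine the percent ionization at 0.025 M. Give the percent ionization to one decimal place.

HCOOH ⇌ HCOO- + H+; let x = [H+] at equilibrium.
Ka = x²/(C₀ − x); solving the quadratic gives x = 2.19 × 10^-3 M.
% ionization = x/C₀ × 100% = 2.19 × 10^-3/0.025 × 100% = 8.8%

8.8%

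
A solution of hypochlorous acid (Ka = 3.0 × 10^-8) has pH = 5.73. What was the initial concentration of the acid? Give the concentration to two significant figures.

[H+] = 10^(-5.73) = 1.86 × 10^-6 M = x
Ka = x²/(C₀ − x) ⇒ C₀ = x + x²/Ka
C₀ = 1.86 × 10^-6 + (1.86 × 10^-6)²/(3.0 × 10^-8) = 1.17 × 10^-4 M

C₀ = 1.2 × 10^-4 M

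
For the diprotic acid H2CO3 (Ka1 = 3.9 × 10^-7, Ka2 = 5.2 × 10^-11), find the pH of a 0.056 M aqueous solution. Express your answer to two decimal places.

pH = 3.83

Since Ka1 ≫ Ka2, the first ionization dominates [H+].
Ka1 = x²/(0.056 − x) = 3.9 × 10^-7
x ≈ √(3.9 × 10^-7 × 0.056) = 1.48 × 10^-4 M
pH = −log(1.48 × 10^-4) = 3.83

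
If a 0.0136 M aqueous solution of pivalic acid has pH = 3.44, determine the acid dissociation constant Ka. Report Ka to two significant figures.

Ka = 1.0 × 10^-5

[H+] = 10^(-3.44) = 3.63 × 10^-4 M
At equilibrium [HA] = 0.0136 − 3.63 × 10^-4 = 1.32 × 10^-2 M
Ka = [H+][A-]/[HA] = (3.63 × 10^-4)² / 1.32 × 10^-2 = 1.0 × 10^-5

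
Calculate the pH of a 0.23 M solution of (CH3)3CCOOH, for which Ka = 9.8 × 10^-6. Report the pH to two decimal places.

pH = 2.82

(CH3)3CCOOH ⇌ (CH3)3CCOO- + H+
From the ICE table, Ka = [H+]²/(0.23 − [H+]) = 9.8 × 10^-6.
Assume [H+] ≪ 0.23: [H+] ≈ √(9.8 × 10^-6 × 0.23) = 1.50 × 10^-3 M
([H+]/C₀ = 0.65% < 5%, so the approximation holds.)
pH = −log[H+] = −log(1.50 × 10^-3) = 2.82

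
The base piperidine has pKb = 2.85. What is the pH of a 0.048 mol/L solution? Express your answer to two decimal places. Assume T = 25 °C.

C5H10NH + H2O ⇌ C5H10NH2+ + OH-
Kb = 10^(−2.85) = 1.41 × 10^-3
Let x = [OH-] at equilibrium. Kb = x²/(0.048 − x).
x is not negligible relative to C₀; solve x² + 0.00141·x − 6.77e-05 = 0.
x = [−0.00141 + √(0.00141² + 0.000271)]/2 = 7.55 × 10^-3 M
pOH = −log(7.55 × 10^-3) = 2.12; pH = 14.00 − 2.12 = 11.88

pH = 11.88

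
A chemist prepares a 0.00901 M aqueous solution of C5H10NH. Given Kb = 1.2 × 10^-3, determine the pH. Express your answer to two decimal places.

C5H10NH + H2O ⇌ C5H10NH2+ + OH-
From the ICE table, Kb = x²/(0.00901 − x) = 1.2 × 10^-3.
x is not negligible relative to C₀; solve x² + 0.0012·x − 1.08e-05 = 0.
x = (−Kb + √(Kb² + 4·Kb·C₀))/2 = 2.74 × 10^-3 M
pOH = −log(2.74 × 10^-3) = 2.56; pH = 14.00 − 2.56 = 11.44

pH = 11.44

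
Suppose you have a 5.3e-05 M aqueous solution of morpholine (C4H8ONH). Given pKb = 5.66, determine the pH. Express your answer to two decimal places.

pH = 8.99

C4H8ONH + H2O ⇌ C4H8ONH2+ + OH-
Kb = 10^(−5.66) = 2.19 × 10^-6
From the ICE table, Kb = [OH-]²/(5.3e-05 − [OH-]) = 2.19 × 10^-6.
[OH-] is not negligible relative to C₀; solve [OH-]² + 2.19e-06·[OH-] − 1.16e-10 = 0.
[OH-] = [−2.19e-06 + √(2.19e-06² + 4.64e-10)]/2 = 9.73 × 10^-6 M
pOH = −log(9.73 × 10^-6) = 5.01; pH = 14.00 − 5.01 = 8.99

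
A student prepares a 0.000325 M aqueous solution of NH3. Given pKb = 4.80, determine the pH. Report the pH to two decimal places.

pH = 9.81

NH3 + H2O ⇌ NH4+ + OH-
Kb = 10^(−4.80) = 1.58 × 10^-5
Kb = [OH-]²/(0.000325 − [OH-]) = 1.58 × 10^-5
Here C₀/Kb ≈ 20.6, so the small-[OH-] approximation fails. Use the quadratic:
[OH-] = (−Kb + √(Kb² + 4·Kb·C₀))/2 = 6.42 × 10^-5 M
pOH = 4.19, so pH = 14.00 − pOH = 9.81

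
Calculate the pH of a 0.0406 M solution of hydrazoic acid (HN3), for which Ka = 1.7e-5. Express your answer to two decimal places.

HN3 ⇌ N3- + H+
Ka = x²/(0.0406 − x) = 1.7 × 10^-5
Since Ka ≪ C₀, x ≈ √(Ka·C₀) = 8.31 × 10^-4 M.
(x/C₀ = 2% < 5%, so the approximation holds.)
pH = −log[H+] = −log(8.31 × 10^-4) = 3.08

pH = 3.08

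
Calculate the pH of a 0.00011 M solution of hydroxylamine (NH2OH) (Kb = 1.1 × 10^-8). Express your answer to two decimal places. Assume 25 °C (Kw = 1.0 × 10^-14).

NH2OH + H2O ⇌ NH3OH+ + OH-
Kb = [OH-]²/(0.00011 − [OH-]) = 1.1 × 10^-8
Neglecting [OH-] in the denominator: [OH-] = √(1.1 × 10^-8 × 0.00011) = 1.10 × 10^-6 M
([OH-]/C₀ = 1% < 5%, so the approximation holds.)
pOH = 5.96, so pH = 14.00 − pOH = 8.04

pH = 8.04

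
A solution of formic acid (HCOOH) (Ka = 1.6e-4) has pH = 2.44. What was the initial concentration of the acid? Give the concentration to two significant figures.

[H+] = 10^(-2.44) = 3.63 × 10^-3 M = x
Ka = x²/(C₀ − x) ⇒ C₀ = x + x²/Ka
C₀ = 3.63 × 10^-3 + (3.63 × 10^-3)²/(1.6 × 10^-4) = 8.60 × 10^-2 M

C₀ = 8.6 × 10^-2 M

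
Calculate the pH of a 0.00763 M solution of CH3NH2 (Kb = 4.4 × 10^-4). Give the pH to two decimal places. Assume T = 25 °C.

pH = 11.21

CH3NH2 + H2O ⇌ CH3NH3+ + OH-
Kb = [OH-]²/(0.00763 − [OH-]) = 4.4 × 10^-4
[OH-] is not negligible relative to C₀; solve [OH-]² + 0.00044·[OH-] − 3.36e-06 = 0.
[OH-] = [−0.00044 + √(0.00044² + 1.34e-05)]/2 = 1.63 × 10^-3 M
pOH = 2.79, so pH = 14.00 − pOH = 11.21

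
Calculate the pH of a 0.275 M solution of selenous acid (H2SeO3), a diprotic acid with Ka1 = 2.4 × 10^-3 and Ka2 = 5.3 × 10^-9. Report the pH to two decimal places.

Ka1 ≫ Ka2, so treat the first dissociation as the only significant source of H+.
Ka1 = x²/(0.275 − x) = 2.4 × 10^-3
Solving the quadratic: x = (−Ka1 + √(Ka1² + 4·Ka1·C₀))/2 = 2.45 × 10^-2 M
pH = −log(2.45 × 10^-2) = 1.61

pH = 1.61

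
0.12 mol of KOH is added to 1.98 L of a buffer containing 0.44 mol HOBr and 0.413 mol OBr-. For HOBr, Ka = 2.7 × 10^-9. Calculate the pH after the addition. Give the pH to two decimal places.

pH = 8.79

OH- converts HOBr to OBr-: HOBr → 0.32 mol, OBr- → 0.533 mol.
pKa = −log(2.7 × 10^-9) = 8.569
pH = pKa + log([A⁻]/[HA]) = 8.569 + log(0.533/0.32) = 8.569 +0.222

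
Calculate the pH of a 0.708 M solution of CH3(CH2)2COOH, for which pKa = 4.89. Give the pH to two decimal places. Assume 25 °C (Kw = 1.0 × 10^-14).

pH = 2.52

CH3(CH2)2COOH ⇌ CH3(CH2)2COO- + H+
Ka = 10^(−4.89) = 1.29 × 10^-5
Ka = x²/(0.708 − x) = 1.29 × 10^-5
Since Ka ≪ C₀, x ≈ √(Ka·C₀) = 3.02 × 10^-3 M.
pH = −log[H+] = −log(3.02 × 10^-3) = 2.52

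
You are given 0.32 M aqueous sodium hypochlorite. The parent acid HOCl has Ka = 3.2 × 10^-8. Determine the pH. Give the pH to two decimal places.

OCl- is the conjugate base of the weak acid HOCl.
Kb = Kw/Ka = 1.0×10^-14 / 3.2 × 10^-8 = 3.12 × 10^-7
Let x = [OH-] at equilibrium. Kb = x²/(0.32 − x).
Neglecting x in the denominator: x = √(3.12 × 10^-7 × 0.32) = 3.16 × 10^-4 M
Check: 0.099% ionized — well under 5%, approximation valid.
pOH = −log(3.16 × 10^-4) = 3.50; pH = 14.00 − 3.50 = 10.50

pH = 10.50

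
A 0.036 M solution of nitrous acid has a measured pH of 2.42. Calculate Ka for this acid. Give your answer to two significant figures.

Ka = 4.5 × 10^-4

[H+] = 10^(-2.42) = 3.80 × 10^-3 M
At equilibrium [HA] = 0.036 − 3.80 × 10^-3 = 3.22 × 10^-2 M
Ka = [H+][A-]/[HA] = (3.80 × 10^-3)² / 3.22 × 10^-2 = 4.5 × 10^-4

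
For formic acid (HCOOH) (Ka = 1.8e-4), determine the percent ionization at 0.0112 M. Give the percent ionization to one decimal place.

HCOOH ⇌ HCOO- + H+; let x = [H+] at equilibrium.
Ka = x²/(C₀ − x); solving the quadratic gives x = 1.33 × 10^-3 M.
Fraction ionized = 1.33 × 10^-3 / 0.0112 = 0.1187 → 11.9%

11.9%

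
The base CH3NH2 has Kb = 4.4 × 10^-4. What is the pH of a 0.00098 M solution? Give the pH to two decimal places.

CH3NH2 + H2O ⇌ CH3NH3+ + OH-
Kb = [OH-]²/(0.00098 − [OH-]) = 4.4 × 10^-4
[OH-] is not negligible relative to C₀; solve [OH-]² + 0.00044·[OH-] − 4.31e-07 = 0.
[OH-] = (−Kb + √(Kb² + 4·Kb·C₀))/2 = 4.73 × 10^-4 M
pOH = −log(4.73 × 10^-4) = 3.33; pH = 14.00 − 3.33 = 10.67

pH = 10.67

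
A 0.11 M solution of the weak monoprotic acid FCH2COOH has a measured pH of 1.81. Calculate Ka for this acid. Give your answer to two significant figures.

[H+] = 10^(-1.81) = 1.55 × 10^-2 M
At equilibrium [HA] = 0.11 − 1.55 × 10^-2 = 9.45 × 10^-2 M
Ka = [H+][A-]/[HA] = (1.55 × 10^-2)² / 9.45 × 10^-2 = 2.5 × 10^-3

Ka = 2.5 × 10^-3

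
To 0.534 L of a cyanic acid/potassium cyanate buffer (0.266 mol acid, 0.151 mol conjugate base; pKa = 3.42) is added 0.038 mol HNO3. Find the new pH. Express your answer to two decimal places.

pH = 2.99

After neutralization: n(HOCN) = 0.304 mol, n(OCN-) = 0.113 mol.
Henderson–Hasselbalch with mole ratio 0.113/0.304: pH = 3.42 + (-0.430)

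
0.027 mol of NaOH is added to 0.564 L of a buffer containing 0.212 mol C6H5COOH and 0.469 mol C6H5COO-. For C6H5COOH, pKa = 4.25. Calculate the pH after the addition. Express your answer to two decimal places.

OH- converts C6H5COOH to C6H5COO-: C6H5COOH → 0.185 mol, C6H5COO- → 0.496 mol.
pH = pKa + log([A⁻]/[HA]) = 4.25 + log(0.496/0.185) = 4.25 +0.428

pH = 4.68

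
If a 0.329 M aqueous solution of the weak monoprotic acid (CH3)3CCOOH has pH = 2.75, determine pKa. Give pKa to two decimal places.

[H+] = 10^(-2.75) = 1.78 × 10^-3 M
At equilibrium [HA] = 0.329 − 1.78 × 10^-3 = 3.27 × 10^-1 M
Ka = [H+][A-]/[HA] = (1.78 × 10^-3)² / 3.27 × 10^-1 = 9.69 × 10^-6
pKa = -log(9.69 × 10^-6) = 5.01

pKa = 5.01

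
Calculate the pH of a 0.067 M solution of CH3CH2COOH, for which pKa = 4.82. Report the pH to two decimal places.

pH = 3.00

CH3CH2COOH ⇌ CH3CH2COO- + H+
Ka = 10^(−4.82) = 1.51 × 10^-5
From the ICE table, Ka = x²/(0.067 − x) = 1.51 × 10^-5.
Since Ka ≪ C₀, x ≈ √(Ka·C₀) = 1.01 × 10^-3 M.
(x/C₀ = 1.5% < 5%, so the approximation holds.)
pH = −log(1.01 × 10^-3) = 3.00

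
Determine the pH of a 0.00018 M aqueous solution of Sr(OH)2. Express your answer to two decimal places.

Sr(OH)2 is a strong base (each formula unit releases 2 OH-); [OH-] = 0.00036 M.
pOH = -log(0.00036) = 3.44
pH = 14.00 - 3.44 = 10.56

pH = 10.56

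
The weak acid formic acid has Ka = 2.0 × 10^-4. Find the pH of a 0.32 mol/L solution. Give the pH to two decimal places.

pH = 2.10

HCOOH ⇌ HCOO- + H+
Ka = [H+]²/(0.32 − [H+]) = 2.0 × 10^-4
Neglecting [H+] in the denominator: [H+] = √(2.0 × 10^-4 × 0.32) = 8.00 × 10^-3 M
pH = −log[H+] = −log(8.00 × 10^-3) = 2.10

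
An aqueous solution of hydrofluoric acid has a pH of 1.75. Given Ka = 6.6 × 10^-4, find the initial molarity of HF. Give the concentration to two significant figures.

[H+] = 10^(-1.75) = 1.78 × 10^-2 M = x
Ka = x²/(C₀ − x) ⇒ C₀ = x + x²/Ka
C₀ = 1.78 × 10^-2 + (1.78 × 10^-2)²/(6.6 × 10^-4) = 4.98 × 10^-1 M

C₀ = 5.0 × 10^-1 M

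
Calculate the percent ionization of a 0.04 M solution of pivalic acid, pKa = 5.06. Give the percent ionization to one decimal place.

(CH3)3CCOOH ⇌ (CH3)3CCOO- + H+; let x = [H+] at equilibrium.
Ka = 10^(−5.06) = 8.71 × 10^-6
x ≈ √(Ka·C₀) = √(8.71 × 10^-6 × 0.04) = 5.90 × 10^-4 M
Fraction ionized = 5.90 × 10^-4 / 0.04 = 0.0148 → 1.5%

1.5%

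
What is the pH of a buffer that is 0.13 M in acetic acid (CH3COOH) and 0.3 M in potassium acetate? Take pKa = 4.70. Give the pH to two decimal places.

Using pH = pKa + log([base]/[acid]) with [base]/[acid] = 0.3/0.13:
pH = 4.70 + (+0.363) = 5.06

pH = 5.06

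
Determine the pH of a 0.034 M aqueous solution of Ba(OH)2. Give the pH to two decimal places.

pH = 12.83

Ba(OH)2 is a strong base (each formula unit releases 2 OH-); [OH-] = 0.068 M.
pOH = -log(0.068) = 1.17
pH = 14.00 - 1.17 = 12.83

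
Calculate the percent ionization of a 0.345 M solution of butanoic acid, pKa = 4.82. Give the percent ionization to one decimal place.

0.7%

CH3(CH2)2COOH ⇌ CH3(CH2)2COO- + H+; let x = [H+] at equilibrium.
Ka = 10^(−4.82) = 1.51 × 10^-5
x ≈ √(Ka·C₀) = √(1.51 × 10^-5 × 0.345) = 2.28 × 10^-3 M
Fraction ionized = 2.28 × 10^-3 / 0.345 = 0.0066 → 0.7%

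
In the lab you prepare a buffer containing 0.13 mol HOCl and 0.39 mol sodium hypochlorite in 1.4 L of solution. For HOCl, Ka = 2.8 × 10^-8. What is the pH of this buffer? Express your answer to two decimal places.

pH = 8.03

pKa = −log(2.8 × 10^-8) = 7.553
pH = pKa + log([A⁻]/[HA]) = 7.553 + log(0.39/0.13)
pH = 7.553 + (+0.477) = 8.03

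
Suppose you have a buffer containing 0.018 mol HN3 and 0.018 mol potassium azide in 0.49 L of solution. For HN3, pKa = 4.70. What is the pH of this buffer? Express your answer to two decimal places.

pH = 4.70

pH = pKa + log([A⁻]/[HA]) = 4.70 + log(0.018/0.018)
pH = 4.70 + (+0.000) = 4.70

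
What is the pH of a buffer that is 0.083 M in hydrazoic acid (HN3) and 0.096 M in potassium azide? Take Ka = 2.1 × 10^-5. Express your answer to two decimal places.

pKa = −log(2.1 × 10^-5) = 4.678
pH = pKa + log([A⁻]/[HA]) = 4.678 + log(0.096/0.083)
pH = 4.678 + (+0.063) = 4.74

pH = 4.74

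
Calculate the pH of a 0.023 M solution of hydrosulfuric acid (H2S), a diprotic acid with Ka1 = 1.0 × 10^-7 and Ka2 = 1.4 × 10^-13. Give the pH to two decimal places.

pH = 4.32

Since Ka1 ≫ Ka2, the first ionization dominates [H+].
Ka1 = x²/(0.023 − x) = 1.0 × 10^-7
x ≈ √(1.0 × 10^-7 × 0.023) = 4.80 × 10^-5 M
pH = −log(4.80 × 10^-5) = 4.32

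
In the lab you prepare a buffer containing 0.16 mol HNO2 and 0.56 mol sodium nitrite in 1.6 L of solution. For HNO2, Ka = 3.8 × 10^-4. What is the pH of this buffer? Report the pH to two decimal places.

pH = 3.96

pKa = −log(3.8 × 10^-4) = 3.420
Using pH = pKa + log([base]/[acid]) with [base]/[acid] = 0.56/0.16:
pH = 3.420 + (+0.544) = 3.96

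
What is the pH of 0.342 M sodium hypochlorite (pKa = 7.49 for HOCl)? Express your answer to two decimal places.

pH = 10.51

OCl- is the conjugate base of the weak acid HOCl.
Ka = 10^(−7.49) = 3.24 × 10^-8
Kb = Kw/Ka = 1.0×10^-14 / 3.24 × 10^-8 = 3.09 × 10^-7
Kb = x²/(0.342 − x) = 3.09 × 10^-7
Since Kb ≪ C₀, x ≈ √(Kb·C₀) = 3.25 × 10^-4 M.
Check: 0.095% ionized — well under 5%, approximation valid.
pOH = 3.49, so pH = 14.00 − pOH = 10.51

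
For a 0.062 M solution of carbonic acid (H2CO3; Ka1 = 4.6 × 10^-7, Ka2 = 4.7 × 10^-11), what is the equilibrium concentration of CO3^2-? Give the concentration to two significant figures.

4.7 × 10^-11 M

First ionization gives [H+] ≈ [HCO3-] = 1.69 × 10^-4 M.
Second step: Ka2 = [H+][CO3^2-]/[HCO3-] ≈ [CO3^2-] (since [H+] ≈ [HCO3-]).
So [CO3^2-] ≈ Ka2.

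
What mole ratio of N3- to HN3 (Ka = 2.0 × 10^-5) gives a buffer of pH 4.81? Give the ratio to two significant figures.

pKa = -log(2.0 × 10^-5) = 4.699
pH = pKa + log(r) ⇒ log(r) = 4.81 − 4.699 = +0.111
r = [N3-]/[HN3] = 10^(+0.111) = 1.29

ratio = 1.3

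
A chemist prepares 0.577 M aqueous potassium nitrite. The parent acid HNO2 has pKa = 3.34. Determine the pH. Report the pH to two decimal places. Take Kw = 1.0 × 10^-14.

pH = 8.55

NO2- is the conjugate base of the weak acid HNO2.
Ka = 10^(−3.34) = 4.57 × 10^-4
Kb = Kw/Ka = 1.0×10^-14 / 4.57 × 10^-4 = 2.19 × 10^-11
From the ICE table, Kb = x²/(0.577 − x) = 2.19 × 10^-11.
Since Kb ≪ C₀, x ≈ √(Kb·C₀) = 3.55 × 10^-6 M.
pOH = −log(3.55 × 10^-6) = 5.45; pH = 14.00 − 5.45 = 8.55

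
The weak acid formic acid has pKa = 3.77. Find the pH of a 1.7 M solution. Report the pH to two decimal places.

pH = 1.77

HCOOH ⇌ HCOO- + H+
Ka = 10^(−3.77) = 1.70 × 10^-4
Ka = [H+]²/(1.7 − [H+]) = 1.70 × 10^-4
Since Ka ≪ C₀, [H+] ≈ √(Ka·C₀) = 1.70 × 10^-2 M.
pH = −log[H+] = −log(1.70 × 10^-2) = 1.77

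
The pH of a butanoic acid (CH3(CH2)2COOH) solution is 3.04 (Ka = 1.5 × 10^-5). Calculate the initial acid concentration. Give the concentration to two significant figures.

C₀ = 5.6 × 10^-2 M

[H+] = 10^(-3.04) = 9.12 × 10^-4 M = x
Ka = x²/(C₀ − x) ⇒ C₀ = x + x²/Ka
C₀ = 9.12 × 10^-4 + (9.12 × 10^-4)²/(1.5 × 10^-5) = 5.64 × 10^-2 M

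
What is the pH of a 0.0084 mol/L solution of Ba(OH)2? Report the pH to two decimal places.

pH = 12.23

Ba(OH)2 is a strong base (each formula unit releases 2 OH-); [OH-] = 0.0168 M.
pOH = -log(0.0168) = 1.77
pH = 14.00 - 1.77 = 12.23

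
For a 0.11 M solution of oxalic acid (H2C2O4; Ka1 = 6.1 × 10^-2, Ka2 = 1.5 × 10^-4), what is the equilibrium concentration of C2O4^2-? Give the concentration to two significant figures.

First ionization gives [H+] ≈ [HC2O4-] = 5.69 × 10^-2 M.
Second step: Ka2 = [H+][C2O4^2-]/[HC2O4-] ≈ [C2O4^2-] (since [H+] ≈ [HC2O4-]).
So [C2O4^2-] ≈ Ka2.

1.5 × 10^-4 M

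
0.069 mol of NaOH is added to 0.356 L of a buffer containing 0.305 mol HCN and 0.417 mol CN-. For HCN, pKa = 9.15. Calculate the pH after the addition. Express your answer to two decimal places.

pH = 9.46

After neutralization: n(HCN) = 0.236 mol, n(CN-) = 0.486 mol.
pH = pKa + log([A⁻]/[HA]) = 9.15 + log(0.486/0.236) = 9.15 +0.314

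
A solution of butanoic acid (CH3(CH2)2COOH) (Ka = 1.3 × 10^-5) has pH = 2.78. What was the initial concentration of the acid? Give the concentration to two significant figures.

[H+] = 10^(-2.78) = 1.66 × 10^-3 M = x
Ka = x²/(C₀ − x) ⇒ C₀ = x + x²/Ka
C₀ = 1.66 × 10^-3 + (1.66 × 10^-3)²/(1.3 × 10^-5) = 2.14 × 10^-1 M

C₀ = 2.1 × 10^-1 M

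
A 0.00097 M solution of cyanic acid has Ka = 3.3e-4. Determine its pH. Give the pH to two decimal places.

HOCN ⇌ OCN- + H+
Ka = x²/(0.00097 − x) = 3.3 × 10^-4
x is not negligible relative to C₀; solve x² + 0.00033·x − 3.2e-07 = 0.
x = [−0.00033 + √(0.00033² + 1.28e-06)]/2 = 4.24 × 10^-4 M
pH = −log(4.24 × 10^-4) = 3.37

pH = 3.37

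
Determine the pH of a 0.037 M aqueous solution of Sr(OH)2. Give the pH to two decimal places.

pH = 12.87

Sr(OH)2 is a strong base (each formula unit releases 2 OH-); [OH-] = 0.074 M.
pOH = -log(0.074) = 1.13
pH = 14.00 - 1.13 = 12.87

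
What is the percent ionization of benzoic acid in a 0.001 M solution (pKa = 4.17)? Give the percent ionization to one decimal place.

C6H5COOH ⇌ C6H5COO- + H+; let x = [H+] at equilibrium.
Ka = 10^(−4.17) = 6.76 × 10^-5
Solve x² + 6.76e-05x − 6.76e-08 = 0 → x = 2.28 × 10^-4 M
% ionization = x/C₀ × 100% = 2.28 × 10^-4/0.001 × 100% = 22.8%

22.8%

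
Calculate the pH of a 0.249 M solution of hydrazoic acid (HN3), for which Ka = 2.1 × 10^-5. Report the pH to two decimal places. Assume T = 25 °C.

HN3 ⇌ N3- + H+
Ka = x²/(0.249 − x) = 2.1 × 10^-5
Neglecting x in the denominator: x = √(2.1 × 10^-5 × 0.249) = 2.29 × 10^-3 M
pH = −log(2.29 × 10^-3) = 2.64

pH = 2.64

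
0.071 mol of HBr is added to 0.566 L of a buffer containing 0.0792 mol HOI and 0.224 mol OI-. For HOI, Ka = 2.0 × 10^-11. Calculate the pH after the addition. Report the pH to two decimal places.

pH = 10.71

After neutralization: n(HOI) = 0.15 mol, n(OI-) = 0.153 mol.
pKa = −log(2.0 × 10^-11) = 10.699
pH = pKa + log(n_OI-/n_HOI) = 10.699 + log(0.153/0.15) = 10.699 + (+0.009)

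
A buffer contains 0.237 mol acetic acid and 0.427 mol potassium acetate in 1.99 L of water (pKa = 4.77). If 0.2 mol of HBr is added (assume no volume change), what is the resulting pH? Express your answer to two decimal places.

After neutralization: n(CH3COOH) = 0.437 mol, n(CH3COO-) = 0.227 mol.
Henderson–Hasselbalch with mole ratio 0.227/0.437: pH = 4.77 + (-0.284)

pH = 4.49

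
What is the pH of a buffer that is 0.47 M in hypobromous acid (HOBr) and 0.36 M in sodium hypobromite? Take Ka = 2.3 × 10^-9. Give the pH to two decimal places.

pKa = −log(2.3 × 10^-9) = 8.638
Using pH = pKa + log([base]/[acid]) with [base]/[acid] = 0.36/0.47:
pH = 8.638 + (-0.116) = 8.52

pH = 8.52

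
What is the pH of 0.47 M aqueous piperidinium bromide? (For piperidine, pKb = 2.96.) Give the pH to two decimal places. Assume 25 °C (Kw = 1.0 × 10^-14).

C5H10NH2+ is the conjugate acid of the weak base C5H10NH.
Kb = 10^(−2.96) = 1.10 × 10^-3
Ka = Kw/Kb = 1.0×10^-14 / 1.10 × 10^-3 = 9.09 × 10^-12
Ka = [H+]²/(0.47 − [H+]) = 9.09 × 10^-12
Neglecting [H+] in the denominator: [H+] = √(9.09 × 10^-12 × 0.47) = 2.07 × 10^-6 M
Check: 0.00044% ionized — well under 5%, approximation valid.
pH = −log[H+] = −log(2.07 × 10^-6) = 5.68

pH = 5.68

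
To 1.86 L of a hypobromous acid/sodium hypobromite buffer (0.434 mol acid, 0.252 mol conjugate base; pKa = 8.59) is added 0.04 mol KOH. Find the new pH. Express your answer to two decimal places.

pH = 8.46

After neutralization: n(HOBr) = 0.394 mol, n(OBr-) = 0.292 mol.
Henderson–Hasselbalch with mole ratio 0.292/0.394: pH = 8.59 + (-0.130)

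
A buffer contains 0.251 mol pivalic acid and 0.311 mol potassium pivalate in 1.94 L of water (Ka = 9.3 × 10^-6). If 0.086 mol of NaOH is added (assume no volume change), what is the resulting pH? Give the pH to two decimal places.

pH = 5.41

OH- converts (CH3)3CCOOH to (CH3)3CCOO-: (CH3)3CCOOH → 0.165 mol, (CH3)3CCOO- → 0.397 mol.
pKa = −log(9.3 × 10^-6) = 5.032
pH = pKa + log(n_(CH3)3CCOO-/n_(CH3)3CCOOH) = 5.032 + log(0.397/0.165) = 5.032 + (+0.381)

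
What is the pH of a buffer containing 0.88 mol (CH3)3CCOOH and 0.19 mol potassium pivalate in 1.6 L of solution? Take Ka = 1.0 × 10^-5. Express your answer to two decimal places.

pKa = −log(1.0 × 10^-5) = 5.000
Using pH = pKa + log([base]/[acid]) with [base]/[acid] = 0.19/0.88:
pH = 5.000 + (-0.666) = 4.33

pH = 4.33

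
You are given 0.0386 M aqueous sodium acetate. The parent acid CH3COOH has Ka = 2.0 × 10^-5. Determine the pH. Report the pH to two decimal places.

pH = 8.64

CH3COO- is the conjugate base of the weak acid CH3COOH.
Kb = Kw/Ka = 1.0×10^-14 / 2.0 × 10^-5 = 5.00 × 10^-10
Let x = [OH-] at equilibrium. Kb = x²/(0.0386 − x).
Assume x ≪ 0.0386: x ≈ √(5.00 × 10^-10 × 0.0386) = 4.39 × 10^-6 M
(x/C₀ = 0.011% < 5%, so the approximation holds.)
pOH = 5.36, so pH = 14.00 − pOH = 8.64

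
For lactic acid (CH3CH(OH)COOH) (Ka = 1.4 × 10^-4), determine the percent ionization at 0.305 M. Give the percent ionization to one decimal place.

2.1%

CH3CH(OH)COOH ⇌ CH3CH(OH)COO- + H+; let x = [H+] at equilibrium.
x ≈ √(Ka·C₀) = √(1.4 × 10^-4 × 0.305) = 6.53 × 10^-3 M
% ionization = x/C₀ × 100% = 6.53 × 10^-3/0.305 × 100% = 2.1%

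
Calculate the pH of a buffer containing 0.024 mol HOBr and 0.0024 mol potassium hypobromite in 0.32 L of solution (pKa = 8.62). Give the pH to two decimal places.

pH = 7.62

Using pH = pKa + log([base]/[acid]) with [base]/[acid] = 0.0024/0.024:
pH = 8.62 + (-1.000) = 7.62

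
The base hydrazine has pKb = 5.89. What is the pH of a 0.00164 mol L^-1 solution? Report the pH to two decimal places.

N2H4 + H2O ⇌ N2H5+ + OH-
Kb = 10^(−5.89) = 1.29 × 10^-6
From the ICE table, Kb = [OH-]²/(0.00164 − [OH-]) = 1.29 × 10^-6.
Since Kb ≪ C₀, [OH-] ≈ √(Kb·C₀) = 4.60 × 10^-5 M.
pOH = −log(4.60 × 10^-5) = 4.34; pH = 14.00 − 4.34 = 9.66

pH = 9.66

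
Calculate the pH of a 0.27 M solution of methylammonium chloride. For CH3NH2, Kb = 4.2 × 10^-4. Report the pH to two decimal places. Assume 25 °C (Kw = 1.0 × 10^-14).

pH = 5.60

CH3NH3+ is the conjugate acid of the weak base CH3NH2.
Ka = Kw/Kb = 1.0×10^-14 / 4.2 × 10^-4 = 2.38 × 10^-11
Ka = x²/(0.27 − x) = 2.38 × 10^-11
Neglecting x in the denominator: x = √(2.38 × 10^-11 × 0.27) = 2.53 × 10^-6 M
Check: 0.00094% ionized — well under 5%, approximation valid.
pH = −log[H+] = −log(2.53 × 10^-6) = 5.60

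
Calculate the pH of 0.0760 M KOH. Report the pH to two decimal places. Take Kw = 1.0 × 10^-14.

KOH is a strong base; [OH-] = 0.076 M.
pOH = -log(0.076) = 1.12
pH = 14.00 - 1.12 = 12.88

pH = 12.88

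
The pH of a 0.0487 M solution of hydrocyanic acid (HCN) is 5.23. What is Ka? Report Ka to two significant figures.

Ka = 7.1 × 10^-10

[H+] = 10^(-5.23) = 5.89 × 10^-6 M
At equilibrium [HA] = 0.0487 − 5.89 × 10^-6 = 4.87 × 10^-2 M
Ka = [H+][A-]/[HA] = (5.89 × 10^-6)² / 4.87 × 10^-2 = 7.1 × 10^-10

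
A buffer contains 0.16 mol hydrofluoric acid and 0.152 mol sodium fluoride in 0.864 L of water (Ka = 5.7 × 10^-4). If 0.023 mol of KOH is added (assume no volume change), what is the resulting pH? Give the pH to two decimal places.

OH- converts HF to F-: HF → 0.137 mol, F- → 0.175 mol.
pKa = −log(5.7 × 10^-4) = 3.244
pH = pKa + log([A⁻]/[HA]) = 3.244 + log(0.175/0.137) = 3.244 +0.106

pH = 3.35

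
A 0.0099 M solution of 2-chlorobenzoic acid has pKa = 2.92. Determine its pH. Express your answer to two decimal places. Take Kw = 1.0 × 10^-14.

pH = 2.54

ClC6H4COOH ⇌ ClC6H4COO- + H+
Ka = 10^(−2.92) = 1.20 × 10^-3
Ka = x²/(0.0099 − x) = 1.20 × 10^-3
Here C₀/Ka ≈ 8.25, so the small-x approximation fails. Use the quadratic:
x = (−Ka + √(Ka² + 4·Ka·C₀))/2 = 2.90 × 10^-3 M
pH = −log[H+] = −log(2.90 × 10^-3) = 2.54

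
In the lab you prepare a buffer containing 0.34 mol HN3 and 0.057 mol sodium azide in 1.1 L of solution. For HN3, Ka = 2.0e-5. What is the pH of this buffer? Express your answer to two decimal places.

pKa = −log(2.0 × 10^-5) = 4.699
Using pH = pKa + log([base]/[acid]) with [base]/[acid] = 0.057/0.34:
pH = 4.699 + (-0.776) = 3.92

pH = 3.92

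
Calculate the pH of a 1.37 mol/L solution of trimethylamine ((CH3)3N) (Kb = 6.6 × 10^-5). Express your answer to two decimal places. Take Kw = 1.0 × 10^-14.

pH = 11.98

(CH3)3N + H2O ⇌ (CH3)3NH+ + OH-
Kb = x²/(1.37 − x) = 6.6 × 10^-5
Assume x ≪ 1.37: x ≈ √(6.6 × 10^-5 × 1.37) = 9.51 × 10^-3 M
Check: 0.69% ionized — well under 5%, approximation valid.
pOH = 2.02, so pH = 14.00 − pOH = 11.98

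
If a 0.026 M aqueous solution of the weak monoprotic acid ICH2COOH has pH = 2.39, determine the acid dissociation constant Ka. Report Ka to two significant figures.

[H+] = 10^(-2.39) = 4.07 × 10^-3 M
At equilibrium [HA] = 0.026 − 4.07 × 10^-3 = 2.19 × 10^-2 M
Ka = [H+][A-]/[HA] = (4.07 × 10^-3)² / 2.19 × 10^-2 = 7.6 × 10^-4

Ka = 7.6 × 10^-4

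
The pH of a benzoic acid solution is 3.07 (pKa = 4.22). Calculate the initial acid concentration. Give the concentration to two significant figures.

[H+] = 10^(-3.07) = 8.51 × 10^-4 M = x
Ka = 10^(−4.22) = 6.03 × 10^-5
Ka = x²/(C₀ − x) ⇒ C₀ = x + x²/Ka
C₀ = 8.51 × 10^-4 + (8.51 × 10^-4)²/(6.03 × 10^-5) = 1.29 × 10^-2 M

C₀ = 1.3 × 10^-2 M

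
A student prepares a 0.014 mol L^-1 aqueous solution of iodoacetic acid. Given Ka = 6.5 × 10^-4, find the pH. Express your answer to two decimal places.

ICH2COOH ⇌ ICH2COO- + H+
From the ICE table, Ka = x²/(0.014 − x) = 6.5 × 10^-4.
The 5% rule fails; solving x² + Ka·x − Ka·C₀ = 0 exactly:
x = [−0.00065 + √(0.00065² + 3.64e-05)]/2 = 2.71 × 10^-3 M
pH = −log[H+] = −log(2.71 × 10^-3) = 2.57

pH = 2.57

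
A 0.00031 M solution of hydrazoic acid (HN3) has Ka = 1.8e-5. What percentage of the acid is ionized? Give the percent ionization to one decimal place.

HN3 ⇌ N3- + H+; let x = [H+] at equilibrium.
Solve x² + 1.8e-05x − 5.58e-09 = 0 → x = 6.62 × 10^-5 M
Fraction ionized = 6.62 × 10^-5 / 0.00031 = 0.2135 → 21.4%

21.4%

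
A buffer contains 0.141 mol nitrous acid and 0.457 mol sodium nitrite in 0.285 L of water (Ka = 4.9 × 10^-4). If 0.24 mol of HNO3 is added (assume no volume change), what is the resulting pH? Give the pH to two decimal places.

pH = 3.07

Added H+ converts NO2- to HNO2: HNO2 → 0.381 mol, NO2- → 0.217 mol.
pKa = −log(4.9 × 10^-4) = 3.310
pH = pKa + log([A⁻]/[HA]) = 3.310 + log(0.217/0.381) = 3.310 -0.244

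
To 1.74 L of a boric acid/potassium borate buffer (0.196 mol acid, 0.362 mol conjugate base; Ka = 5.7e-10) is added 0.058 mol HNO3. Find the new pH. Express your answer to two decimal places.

Added H+ converts B(OH)4- to B(OH)3: B(OH)3 → 0.254 mol, B(OH)4- → 0.304 mol.
pKa = −log(5.7 × 10^-10) = 9.244
Henderson–Hasselbalch with mole ratio 0.304/0.254: pH = 9.244 + (+0.078)

pH = 9.32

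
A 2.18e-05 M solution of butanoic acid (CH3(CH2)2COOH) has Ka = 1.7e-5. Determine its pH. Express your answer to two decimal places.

pH = 4.90

CH3(CH2)2COOH ⇌ CH3(CH2)2COO- + H+
From the ICE table, Ka = [H+]²/(2.18e-05 − [H+]) = 1.7 × 10^-5.
Here C₀/Ka ≈ 1.28, so the small-[H+] approximation fails. Use the quadratic:
[H+] = [−1.7e-05 + √(1.7e-05² + 1.48e-09)]/2 = 1.25 × 10^-5 M
pH = −log[H+] = −log(1.25 × 10^-5) = 4.90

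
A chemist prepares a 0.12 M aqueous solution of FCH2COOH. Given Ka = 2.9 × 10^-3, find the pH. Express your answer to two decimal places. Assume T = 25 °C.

pH = 1.76

FCH2COOH ⇌ FCH2COO- + H+
From the ICE table, Ka = x²/(0.12 − x) = 2.9 × 10^-3.
x is not negligible relative to C₀; solve x² + 0.0029·x − 0.000348 = 0.
x = [−0.0029 + √(0.0029² + 0.00139)]/2 = 1.73 × 10^-2 M
pH = −log[H+] = −log(1.73 × 10^-2) = 1.76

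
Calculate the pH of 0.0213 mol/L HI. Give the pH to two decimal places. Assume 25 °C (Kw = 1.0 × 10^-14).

HI is a strong acid and dissociates completely, so [H+] = 0.0213 M.
pH = -log(0.0213) = 1.67

pH = 1.67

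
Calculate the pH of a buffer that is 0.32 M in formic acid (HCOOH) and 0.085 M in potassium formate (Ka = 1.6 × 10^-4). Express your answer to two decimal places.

pH = 3.22

pKa = −log(1.6 × 10^-4) = 3.796
pH = pKa + log([A⁻]/[HA]) = 3.796 + log(0.085/0.32)
pH = 3.796 + (-0.576) = 3.22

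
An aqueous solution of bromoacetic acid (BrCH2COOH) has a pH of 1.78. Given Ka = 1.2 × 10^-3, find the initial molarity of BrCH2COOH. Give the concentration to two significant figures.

[H+] = 10^(-1.78) = 1.66 × 10^-2 M = x
Ka = x²/(C₀ − x) ⇒ C₀ = x + x²/Ka
C₀ = 1.66 × 10^-2 + (1.66 × 10^-2)²/(1.2 × 10^-3) = 2.46 × 10^-1 M

C₀ = 2.5 × 10^-1 M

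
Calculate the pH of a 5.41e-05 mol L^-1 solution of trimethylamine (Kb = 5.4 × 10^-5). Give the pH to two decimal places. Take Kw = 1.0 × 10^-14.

(CH3)3N + H2O ⇌ (CH3)3NH+ + OH-
From the ICE table, Kb = [OH-]²/(5.41e-05 − [OH-]) = 5.4 × 10^-5.
The 5% rule fails; solving [OH-]² + Kb·[OH-] − Kb·C₀ = 0 exactly:
[OH-] = [−5.4e-05 + √(5.4e-05² + 1.17e-08)]/2 = 3.34 × 10^-5 M
pOH = −log(3.34 × 10^-5) = 4.48; pH = 14.00 − 4.48 = 9.52

pH = 9.52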